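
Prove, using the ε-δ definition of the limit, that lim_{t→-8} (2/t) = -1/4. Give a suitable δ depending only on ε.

Fix ε > 0. We seek δ > 0 such that 0 < |t + 8| < δ implies |2/t + 1/4| < ε.
|2/t + 1/4| = 2·|-8 − t|/(8·|t|) = 2|t + 8|/(8|t|).
Require δ ≤ 4 so that |t| > 8 − 4 = 4, hence 8|t| > 32.
Then |2/t + 1/4| < 2|t + 8|/32, which is < ε when |t + 8| < 16ε.
Take δ = min(4, 16ε). Then 0 < |t + 8| < δ gives both |t + 8| < 4 and |t + 8| < 16ε, so |2/t + 1/4| < ε.

δ = min(4, 16ε)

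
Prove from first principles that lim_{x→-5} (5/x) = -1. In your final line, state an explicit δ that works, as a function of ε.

δ = min(5/2, (5/2)ε)

Suppose ε > 0. We seek δ > 0 such that 0 < |x + 5| < δ implies |5/x + 1| < ε.
|5/x + 1| = 5·|-5 − x|/(5·|x|) = 5|x + 5|/(5|x|).
Restrict δ ≤ 5/2. Then |x + 5| < 5/2 gives |x| > 5/2, so 5|x| > 25/2.
Then |5/x + 1| < 5|x + 5|/(25/2), which is < ε when |x + 5| < (5/2)ε.
Take δ = min(5/2, (5/2)ε). Then 0 < |x + 5| < δ gives both |x + 5| < 5/2 and |x + 5| < (5/2)ε, so |5/x + 1| < ε.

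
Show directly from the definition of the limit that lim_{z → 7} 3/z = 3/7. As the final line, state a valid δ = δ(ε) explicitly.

δ = min(7/2, (49/6)ε)

Fix ε > 0. We seek δ > 0 such that 0 < |z − 7| < δ implies |3/z − (3/7)| < ε.
|3/z − (3/7)| = 3·|7 − z|/(7·|z|) = 3|z − 7|/(7|z|).
Require δ ≤ 7/2 so that |z| > 7 − 7/2 = 7/2, hence 7|z| > 49/2.
Then |3/z − (3/7)| < 3|z − 7|/(49/2), which is < ε when |z − 7| < (49/6)ε.
Take δ = min(7/2, (49/6)ε). Then 0 < |z − 7| < δ gives both |z − 7| < 7/2 and |z − 7| < (49/6)ε, so |3/z − (3/7)| < ε.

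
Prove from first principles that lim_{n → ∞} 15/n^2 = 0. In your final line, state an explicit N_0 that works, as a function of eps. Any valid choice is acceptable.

N_0 = (15/eps)^{1/2}

Suppose eps > 0. For n ≥ 1, |15/n^2 − 0| = 15/n^2.
15/n^2 < eps ⇔ n^2 > 15/eps ⇔ n > (15/eps)^{1/2}.
Take N_0 = (15/eps)^{1/2}. Then n > N_0 implies 15/n^2 < eps.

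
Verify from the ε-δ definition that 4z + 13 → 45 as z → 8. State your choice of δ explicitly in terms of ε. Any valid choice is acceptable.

δ = ε/4

Let ε > 0. We need δ > 0 so that 0 < |z − 8| < δ implies |(4z + 13) − 45| < ε.
|(4z + 13) − 45| = |4z - 32| = 4|z − 8|.
So 4|z − 8| < ε exactly when |z − 8| < ε/4.
Take δ = ε/4. If 0 < |z − 8| < δ then |(4z + 13) − 45| = 4|z − 8| < 4·(ε/4) = ε.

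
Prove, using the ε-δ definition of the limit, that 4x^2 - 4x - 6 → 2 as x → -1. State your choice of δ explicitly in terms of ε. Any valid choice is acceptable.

δ = min(1, ε/16)

Let ε > 0 be given. We want δ > 0 such that 0 < |x + 1| < δ implies |(4x^2 - 4x - 6) − 2| < ε.
(4x^2 - 4x - 6) − 2 = 4x^2 - 4x - 8 = (x + 1)(4x - 8).
So |(4x^2 - 4x - 6) − 2| = |x + 1|·|4x - 8|.
Require δ ≤ 1. Then |x + 1| < 1 gives |x| < 2, and by the triangle inequality |4x - 8| ≤ 4·2 + 8 = 16.
Hence |(4x^2 - 4x - 6) − 2| ≤ 16|x + 1| < ε provided |x + 1| < ε/16.
Choosing δ = min(1, ε/16) ensures both conditions, hence |(4x^2 - 4x - 6) − 2| < ε.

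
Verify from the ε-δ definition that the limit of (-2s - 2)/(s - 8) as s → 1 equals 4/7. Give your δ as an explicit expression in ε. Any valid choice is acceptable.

Let ε > 0 be given. We want δ > 0 with 0 < |s − 1| < δ ⇒ |(-2s - 2)/(s - 8) − (4/7)| < ε.
Combining over a common denominator, (-2s - 2)/(s - 8) − (4/7) = [(-2s - 2)·(-7) − (-4)·(s - 8)] / [(-7)·(s - 8)] = 18(s − 1) / ((-7)(s - 8)).
So |(-2s - 2)/(s - 8) − (4/7)| = 18|s − 1| / (7·|s − 8|).
Restrict δ ≤ 7/2. Then |s − 1| < 7/2 gives |s − 8| = |(s − 1) + (-7)| ≥ 7 − 7/2 = 7/2.
Hence |(-2s - 2)/(s - 8) − (4/7)| < 18|s − 1|/(7·(7/2)) = (36/49)|s − 1|, which is < ε once |s − 1| < (49/36)ε.
Take δ = min(7/2, (49/36)ε). Then 0 < |s − 1| < δ forces both bounds, so |(-2s - 2)/(s - 8) − (4/7)| < ε.

δ = min(7/2, (49/36)ε)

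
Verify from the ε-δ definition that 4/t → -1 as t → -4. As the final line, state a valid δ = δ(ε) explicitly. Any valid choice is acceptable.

Let ε > 0. We seek δ > 0 such that 0 < |t + 4| < δ implies |4/t + 1| < ε.
|4/t + 1| = 4·|-4 − t|/(4·|t|) = 4|t + 4|/(4|t|).
Restrict δ ≤ 2. Then |t + 4| < 2 gives |t| > 2, so 4|t| > 8.
Then |4/t + 1| < 4|t + 4|/8, which is < ε when |t + 4| < 2ε.
Take δ = min(2, 2ε). Then 0 < |t + 4| < δ gives both |t + 4| < 2 and |t + 4| < 2ε, so |4/t + 1| < ε.

δ = min(2, 2ε)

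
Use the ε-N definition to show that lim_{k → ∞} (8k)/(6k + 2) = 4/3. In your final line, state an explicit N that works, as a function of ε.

Let ε > 0. For k ≥ 1, |(8k)/(6k + 2) − (4/3)| = |-16|/(6(6k + 2)) = 16/(6(6k + 2)).
Since 6k + 2 ≥ 6k for k ≥ 1, this is ≤ 16/(6·6k) = (4/9)/k.
So |(8k)/(6k + 2) − (4/3)| < ε whenever k > (4/9)/ε.
Take N = (4/9)/ε. If k > N then |(8k)/(6k + 2) − (4/3)| ≤ (4/9)/k < ε.

N = (4/9)/ε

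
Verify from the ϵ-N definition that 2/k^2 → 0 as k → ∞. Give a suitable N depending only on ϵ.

N = (2/ϵ)^{1/2}

Let ϵ > 0 be given. For k ≥ 1, |2/k^2 − 0| = 2/k^2.
2/k^2 < ϵ ⇔ k^2 > 2/ϵ ⇔ k > (2/ϵ)^{1/2}.
Take N = (2/ϵ)^{1/2}. Then k > N implies 2/k^2 < ϵ.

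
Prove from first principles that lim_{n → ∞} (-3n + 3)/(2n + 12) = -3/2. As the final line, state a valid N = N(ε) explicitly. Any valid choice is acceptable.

Fix ε > 0. For n ≥ 1, |(-3n + 3)/(2n + 12) + 3/2| = |42|/(2(2n + 12)) = 42/(2(2n + 12)).
Since 2n + 12 ≥ 2n for n ≥ 1, this is ≤ 42/(2·2n) = (21/2)/n.
So |(-3n + 3)/(2n + 12) + 3/2| < ε whenever n > (21/2)/ε.
Take N = (21/2)/ε. If n > N then |(-3n + 3)/(2n + 12) + 3/2| ≤ (21/2)/n < ε.

N = (21/2)/ε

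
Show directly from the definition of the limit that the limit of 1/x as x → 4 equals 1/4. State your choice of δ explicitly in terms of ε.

δ = min(2, 8ε)

Suppose ε > 0. We seek δ > 0 such that 0 < |x − 4| < δ implies |1/x − (1/4)| < ε.
|1/x − (1/4)| = |4 − x|/(4·|x|) = |x − 4|/(4|x|).
Require δ ≤ 2 so that |x| > 4 − 2 = 2, hence 4|x| > 8.
Then |1/x − (1/4)| < |x − 4|/8, which is < ε when |x − 4| < 8ε.
Take δ = min(2, 8ε). Then 0 < |x − 4| < δ gives both |x − 4| < 2 and |x − 4| < 8ε, so |1/x − (1/4)| < ε.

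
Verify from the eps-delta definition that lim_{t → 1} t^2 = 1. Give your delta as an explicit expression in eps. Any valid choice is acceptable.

Fix eps > 0. We seek delta > 0 with 0 < |t − 1| < delta ⇒ |t^2 − 1| < eps.
Factor: t^2 − 1 = (t − 1)(t + 1), so |t^2 − 1| = |t − 1|·|t + 1|.
Impose delta ≤ 2 so that |t| < 3; then |t + 1| ≤ 4.
Hence |t^2 − 1| ≤ 4|t − 1|, which is < eps once |t − 1| < eps/4.
Take delta = min(2, eps/4). If 0 < |t − 1| < delta then both bounds hold and |t^2 − 1| ≤ 4|t − 1| < 4·(eps/4) = eps.

delta = min(2, eps/4)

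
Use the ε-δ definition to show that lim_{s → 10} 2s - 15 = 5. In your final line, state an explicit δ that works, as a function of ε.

δ = ε/2

Fix ε > 0. We need δ > 0 so that 0 < |s − 10| < δ implies |(2s - 15) − 5| < ε.
Since (2s - 15) − 5 = 2(s − 10), we have |(2s - 15) − 5| = 2|s − 10|.
So 2|s − 10| < ε exactly when |s − 10| < ε/2.
Take δ = ε/2. If 0 < |s − 10| < δ then |(2s - 15) − 5| = 2|s − 10| < 2·(ε/2) = ε.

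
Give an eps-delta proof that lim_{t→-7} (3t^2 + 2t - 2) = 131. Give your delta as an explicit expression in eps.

delta = min(2, eps/46)

Suppose eps > 0. We want delta > 0 such that 0 < |t + 7| < delta implies |(3t^2 + 2t - 2) − 131| < eps.
(3t^2 + 2t - 2) − 131 = 3t^2 + 2t - 133 = (t + 7)(3t - 19).
So |(3t^2 + 2t - 2) − 131| = |t + 7|·|3t - 19|.
Assume first that |t + 7| < 2, so |t| < 9. Then |3t - 19| ≤ 3·9 + 19 = 46.
Hence |(3t^2 + 2t - 2) − 131| ≤ 46|t + 7| < eps provided |t + 7| < eps/46.
Choosing delta = min(2, eps/46) ensures both conditions, hence |(3t^2 + 2t - 2) − 131| < eps.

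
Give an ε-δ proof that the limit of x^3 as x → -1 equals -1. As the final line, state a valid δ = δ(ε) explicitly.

Let ε > 0 be given. We seek δ > 0 with 0 < |x + 1| < δ ⇒ |x^3 + 1| < ε.
Factor: x^3 + 1 = (x + 1)(x^2 - x + 1), so |x^3 + 1| = |x + 1|·|x^2 - x + 1|.
Restrict δ ≤ 2. Then |x + 1| < 2 gives |x| < 3, so by the triangle inequality |x^2 - x + 1| ≤ 3^2 + 3 + 1 = 13.
Hence |x^3 + 1| ≤ 13|x + 1|, which is < ε once |x + 1| < ε/13.
Take δ = min(2, ε/13). If 0 < |x + 1| < δ then both bounds hold and |x^3 + 1| ≤ 13|x + 1| < 13·(ε/13) = ε.

δ = min(2, ε/13)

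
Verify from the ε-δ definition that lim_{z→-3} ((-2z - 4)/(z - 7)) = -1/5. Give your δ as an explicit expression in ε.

Let ε > 0. We want δ > 0 with 0 < |z + 3| < δ ⇒ |(-2z - 4)/(z - 7) + 1/5| < ε.
Combining over a common denominator, (-2z - 4)/(z - 7) + 1/5 = [(-2z - 4)·(-10) − 2·(z - 7)] / [(-10)·(z - 7)] = 18(z + 3) / ((-10)(z - 7)).
So |(-2z - 4)/(z - 7) + 1/5| = 18|z + 3| / (10·|z − 7|).
Restrict δ ≤ 5. Then |z + 3| < 5 gives |z − 7| = |(z + 3) + (-10)| ≥ 10 − 5 = 5.
Hence |(-2z - 4)/(z - 7) + 1/5| < 18|z + 3|/(10·5) = (9/25)|z + 3|, which is < ε once |z + 3| < (25/9)ε.
Take δ = min(5, (25/9)ε). Then 0 < |z + 3| < δ forces both bounds, so |(-2z - 4)/(z - 7) + 1/5| < ε.

δ = min(5, (25/9)ε)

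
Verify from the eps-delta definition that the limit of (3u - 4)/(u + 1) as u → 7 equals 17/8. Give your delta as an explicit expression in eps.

delta = min(4, (32/7)eps)

Suppose eps > 0. We want delta > 0 with 0 < |u − 7| < delta ⇒ |(3u - 4)/(u + 1) − (17/8)| < eps.
Combining over a common denominator, (3u - 4)/(u + 1) − (17/8) = [(3u - 4)·8 − 17·(u + 1)] / [8·(u + 1)] = 7(u − 7) / (8(u + 1)).
So |(3u - 4)/(u + 1) − (17/8)| = 7|u − 7| / (8·|u + 1|).
Require delta ≤ 4, so |u + 1| ≥ |8| − |u − 7| > 8 − 4 = 4.
Hence |(3u - 4)/(u + 1) − (17/8)| < 7|u − 7|/(8·4) = (7/32)|u − 7|, which is < eps once |u − 7| < (32/7)eps.
Take delta = min(4, (32/7)eps). Then 0 < |u − 7| < delta forces both bounds, so |(3u - 4)/(u + 1) − (17/8)| < eps.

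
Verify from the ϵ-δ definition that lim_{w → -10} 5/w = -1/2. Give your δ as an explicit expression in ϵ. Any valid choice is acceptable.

Fix ϵ > 0. We seek δ > 0 such that 0 < |w + 10| < δ implies |5/w + 1/2| < ϵ.
|5/w + 1/2| = 5·|-10 − w|/(10·|w|) = 5|w + 10|/(10|w|).
Require δ ≤ 5 so that |w| > 10 − 5 = 5, hence 10|w| > 50.
Then |5/w + 1/2| < 5|w + 10|/50, which is < ϵ when |w + 10| < 10ϵ.
Take δ = min(5, 10ϵ). Then 0 < |w + 10| < δ gives both |w + 10| < 5 and |w + 10| < 10ϵ, so |5/w + 1/2| < ϵ.

δ = min(5, 10ϵ)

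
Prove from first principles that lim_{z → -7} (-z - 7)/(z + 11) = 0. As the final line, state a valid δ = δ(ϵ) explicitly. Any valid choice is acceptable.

δ = min(2, 2ϵ)

Suppose ϵ > 0. We want δ > 0 with 0 < |z + 7| < δ ⇒ |(-z - 7)/(z + 11) − 0| < ϵ.
Combining over a common denominator, (-z - 7)/(z + 11) − 0 = [(-z - 7)·4 − 0·(z + 11)] / [4·(z + 11)] = -4(z + 7) / (4(z + 11)).
So |(-z - 7)/(z + 11) − 0| = 4|z + 7| / (4·|z + 11|).
Restrict δ ≤ 2. Then |z + 7| < 2 gives |z + 11| = |(z + 7) + 4| ≥ 4 − 2 = 2.
Hence |(-z - 7)/(z + 11) − 0| < 4|z + 7|/(4·2) = (1/2)|z + 7|, which is < ϵ once |z + 7| < 2ϵ.
Take δ = min(2, 2ϵ). Then 0 < |z + 7| < δ forces both bounds, so |(-z - 7)/(z + 11) − 0| < ϵ.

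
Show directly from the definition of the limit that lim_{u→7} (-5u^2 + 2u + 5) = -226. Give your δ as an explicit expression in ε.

Let ε > 0. We want δ > 0 such that 0 < |u − 7| < δ implies |(-5u^2 + 2u + 5) + 226| < ε.
(-5u^2 + 2u + 5) + 226 = -5u^2 + 2u + 231 = (u − 7)(-5u - 33).
So |(-5u^2 + 2u + 5) + 226| = |u − 7|·|-5u - 33|.
Assume first that |u − 7| < 1, so |u| < 8. Then |-5u - 33| ≤ 5·8 + 33 = 73.
Hence |(-5u^2 + 2u + 5) + 226| ≤ 73|u − 7| < ε provided |u − 7| < ε/73.
Take δ = min(1, ε/73). Then 0 < |u − 7| < δ gives both |u − 7| < 1 and |u − 7| < ε/73, so |(-5u^2 + 2u + 5) + 226| < ε.

δ = min(1, ε/73)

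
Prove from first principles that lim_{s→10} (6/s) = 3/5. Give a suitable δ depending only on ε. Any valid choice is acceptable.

δ = min(5, (25/3)ε)

Fix ε > 0. We seek δ > 0 such that 0 < |s − 10| < δ implies |6/s − (3/5)| < ε.
|6/s − (3/5)| = 6·|10 − s|/(10·|s|) = 6|s − 10|/(10|s|).
Require δ ≤ 5 so that |s| > 10 − 5 = 5, hence 10|s| > 50.
Then |6/s − (3/5)| < 6|s − 10|/50, which is < ε when |s − 10| < (25/3)ε.
Take δ = min(5, (25/3)ε). Then 0 < |s − 10| < δ gives both |s − 10| < 5 and |s − 10| < (25/3)ε, so |6/s − (3/5)| < ε.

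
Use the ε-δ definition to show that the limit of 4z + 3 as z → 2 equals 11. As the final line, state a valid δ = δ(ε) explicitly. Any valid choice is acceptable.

δ = ε/4

Let ε > 0. We need δ > 0 so that 0 < |z − 2| < δ implies |(4z + 3) − 11| < ε.
Since (4z + 3) − 11 = 4(z − 2), we have |(4z + 3) − 11| = 4|z − 2|.
So 4|z − 2| < ε exactly when |z − 2| < ε/4.
Choosing δ = ε/4 gives |(4z + 3) − 11| = 4|z − 2| < ε whenever |z − 2| < δ.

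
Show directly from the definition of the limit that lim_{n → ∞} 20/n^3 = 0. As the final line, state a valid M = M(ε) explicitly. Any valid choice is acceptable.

Suppose ε > 0. For n ≥ 1, |20/n^3 − 0| = 20/n^3.
20/n^3 < ε ⇔ n^3 > 20/ε ⇔ n > (20/ε)^{1/3}.
Take M = (20/ε)^{1/3}. Then n > M implies 20/n^3 < ε.

M = (20/ε)^{1/3}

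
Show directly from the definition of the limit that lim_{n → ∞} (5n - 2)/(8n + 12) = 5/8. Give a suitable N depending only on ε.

N = (19/16)/ε

Fix ε > 0. For n ≥ 1, |(5n - 2)/(8n + 12) − (5/8)| = |-76|/(8(8n + 12)) = 76/(8(8n + 12)).
Since 8n + 12 ≥ 8n for n ≥ 1, this is ≤ 76/(8·8n) = (19/16)/n.
So |(5n - 2)/(8n + 12) − (5/8)| < ε whenever n > (19/16)/ε.
Take N = (19/16)/ε. If n > N then |(5n - 2)/(8n + 12) − (5/8)| ≤ (19/16)/n < ε.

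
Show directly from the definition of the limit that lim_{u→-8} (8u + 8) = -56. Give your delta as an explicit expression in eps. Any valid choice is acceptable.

Fix eps > 0. We need delta > 0 so that 0 < |u + 8| < delta implies |(8u + 8) + 56| < eps.
|(8u + 8) + 56| = |8u + 64| = 8|u + 8|.
Thus it suffices that |u + 8| < eps/8.
Choosing delta = eps/8 gives |(8u + 8) + 56| = 8|u + 8| < eps whenever |u + 8| < delta.

delta = eps/8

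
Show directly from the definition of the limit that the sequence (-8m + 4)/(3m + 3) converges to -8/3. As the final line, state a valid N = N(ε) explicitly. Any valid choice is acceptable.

Suppose ε > 0. For m ≥ 1, |(-8m + 4)/(3m + 3) + 8/3| = |36|/(3(3m + 3)) = 36/(3(3m + 3)).
Since 3m + 3 ≥ 3m for m ≥ 1, this is ≤ 36/(3·3m) = 4/m.
So |(-8m + 4)/(3m + 3) + 8/3| < ε whenever m > 4/ε.
Take N = 4/ε. If m > N then |(-8m + 4)/(3m + 3) + 8/3| ≤ 4/m < ε.

N = 4/ε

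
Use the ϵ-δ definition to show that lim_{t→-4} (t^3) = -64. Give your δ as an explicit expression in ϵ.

Let ϵ > 0 be given. We seek δ > 0 with 0 < |t + 4| < δ ⇒ |t^3 + 64| < ϵ.
Factor: t^3 + 64 = (t + 4)(t^2 - 4t + 16), so |t^3 + 64| = |t + 4|·|t^2 - 4t + 16|.
Restrict δ ≤ 2. Then |t + 4| < 2 gives |t| < 6, so by the triangle inequality |t^2 - 4t + 16| ≤ 6^2 + 4·6 + 16 = 76.
Hence |t^3 + 64| ≤ 76|t + 4|, which is < ϵ once |t + 4| < ϵ/76.
Take δ = min(2, ϵ/76). If 0 < |t + 4| < δ then both bounds hold and |t^3 + 64| ≤ 76|t + 4| < 76·(ϵ/76) = ϵ.

δ = min(2, ϵ/76)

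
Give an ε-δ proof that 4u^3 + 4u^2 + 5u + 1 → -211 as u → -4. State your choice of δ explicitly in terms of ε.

δ = min(1, ε/213)

Let ε > 0. We want δ > 0 such that 0 < |u + 4| < δ implies |(4u^3 + 4u^2 + 5u + 1) + 211| < ε.
(4u^3 + 4u^2 + 5u + 1) + 211 = 4u^3 + 4u^2 + 5u + 212 = (u + 4)(4u^2 - 12u + 53).
So |(4u^3 + 4u^2 + 5u + 1) + 211| = |u + 4|·|4u^2 - 12u + 53|.
Assume first that |u + 4| < 1, so |u| < 5. Then |4u^2 - 12u + 53| ≤ 4·5^2 + 12·5 + 53 = 213.
Hence |(4u^3 + 4u^2 + 5u + 1) + 211| ≤ 213|u + 4| < ε provided |u + 4| < ε/213.
Choosing δ = min(1, ε/213) ensures both conditions, hence |(4u^3 + 4u^2 + 5u + 1) + 211| < ε.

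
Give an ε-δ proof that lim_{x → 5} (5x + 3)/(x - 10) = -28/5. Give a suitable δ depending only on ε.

δ = min(5/2, (25/106)ε)

Suppose ε > 0. We want δ > 0 with 0 < |x − 5| < δ ⇒ |(5x + 3)/(x - 10) + 28/5| < ε.
Combining over a common denominator, (5x + 3)/(x - 10) + 28/5 = [(5x + 3)·(-5) − 28·(x - 10)] / [(-5)·(x - 10)] = -53(x − 5) / ((-5)(x - 10)).
So |(5x + 3)/(x - 10) + 28/5| = 53|x − 5| / (5·|x − 10|).
Require δ ≤ 5/2, so |x − 10| ≥ |-5| − |x − 5| > 5 − 5/2 = 5/2.
Hence |(5x + 3)/(x - 10) + 28/5| < 53|x − 5|/(5·(5/2)) = (106/25)|x − 5|, which is < ε once |x − 5| < (25/106)ε.
Take δ = min(5/2, (25/106)ε). Then 0 < |x − 5| < δ forces both bounds, so |(5x + 3)/(x - 10) + 28/5| < ε.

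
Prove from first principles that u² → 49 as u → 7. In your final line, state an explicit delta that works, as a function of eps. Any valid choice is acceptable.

delta = min(1, eps/15)

Suppose eps > 0. We seek delta > 0 with 0 < |u − 7| < delta ⇒ |u² − 49| < eps.
Factor: u² − 49 = (u − 7)(u + 7), so |u² − 49| = |u − 7|·|u + 7|.
Impose delta ≤ 1 so that |u| < 8; then |u + 7| ≤ 15.
Hence |u² − 49| ≤ 15|u − 7|, which is < eps once |u − 7| < eps/15.
Take delta = min(1, eps/15). If 0 < |u − 7| < delta then both bounds hold and |u² − 49| ≤ 15|u − 7| < 15·(eps/15) = eps.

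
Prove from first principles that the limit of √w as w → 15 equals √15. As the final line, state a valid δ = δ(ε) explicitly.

δ = min(15, √15·ε)

Suppose ε > 0. We want δ > 0 such that 0 < |w − 15| < δ implies |√w − √15| < ε.
Rationalise: √w − √15 = (w − 15)/(√w + √15), so |√w − √15| = |w − 15|/(√w + √15).
Restrict δ ≤ 15 so that |w − 15| < 15 forces w > 0, and then √w + √15 > √15.
Hence |√w − √15| < |w − 15|/√15, which is < ε once |w − 15| < √15·ε.
Take δ = min(15, √15·ε). If 0 < |w − 15| < δ then w > 0 and |√w − √15| < |w − 15|/√15 < ε.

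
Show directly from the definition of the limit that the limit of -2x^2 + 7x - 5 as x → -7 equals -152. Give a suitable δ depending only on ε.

δ = min(1, ε/37)

Let ε > 0 be given. We want δ > 0 such that 0 < |x + 7| < δ implies |(-2x^2 + 7x - 5) + 152| < ε.
(-2x^2 + 7x - 5) + 152 = -2x^2 + 7x + 147 = (x + 7)(-2x + 21).
So |(-2x^2 + 7x - 5) + 152| = |x + 7|·|-2x + 21|.
Assume first that |x + 7| < 1, so |x| < 8. Then |-2x + 21| ≤ 2·8 + 21 = 37.
Hence |(-2x^2 + 7x - 5) + 152| ≤ 37|x + 7| < ε provided |x + 7| < ε/37.
Take δ = min(1, ε/37). Then 0 < |x + 7| < δ gives both |x + 7| < 1 and |x + 7| < ε/37, so |(-2x^2 + 7x - 5) + 152| < ε.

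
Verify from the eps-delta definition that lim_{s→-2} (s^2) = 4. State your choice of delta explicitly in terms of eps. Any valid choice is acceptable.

delta = min(1, eps/5)

Fix eps > 0. We seek delta > 0 with 0 < |s + 2| < delta ⇒ |s^2 − 4| < eps.
Factor: s^2 − 4 = (s + 2)(s - 2), so |s^2 − 4| = |s + 2|·|s - 2|.
Restrict delta ≤ 1. Then |s + 2| < 1 gives |s| < 3, so by the triangle inequality |s - 2| ≤ 3 + 2 = 5.
Hence |s^2 − 4| ≤ 5|s + 2|, which is < eps once |s + 2| < eps/5.
Take delta = min(1, eps/5). If 0 < |s + 2| < delta then both bounds hold and |s^2 − 4| ≤ 5|s + 2| < 5·(eps/5) = eps.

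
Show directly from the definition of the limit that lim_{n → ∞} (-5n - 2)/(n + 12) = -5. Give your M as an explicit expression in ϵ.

Fix ϵ > 0. For n ≥ 1, |(-5n - 2)/(n + 12) + 5| = |58|/((n + 12)) = 58/((n + 12)).
Since n + 12 ≥ n for n ≥ 1, this is ≤ 58/(n) = 58/n.
So |(-5n - 2)/(n + 12) + 5| < ϵ whenever n > 58/ϵ.
Take M = 58/ϵ. If n > M then |(-5n - 2)/(n + 12) + 5| ≤ 58/n < ϵ.

M = 58/ϵ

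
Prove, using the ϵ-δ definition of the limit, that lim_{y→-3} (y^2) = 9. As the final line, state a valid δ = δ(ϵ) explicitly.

Fix ϵ > 0. We seek δ > 0 with 0 < |y + 3| < δ ⇒ |y^2 − 9| < ϵ.
Factor: y^2 − 9 = (y + 3)(y - 3), so |y^2 − 9| = |y + 3|·|y - 3|.
Impose δ ≤ 2 so that |y| < 5; then |y - 3| ≤ 8.
Hence |y^2 − 9| ≤ 8|y + 3|, which is < ϵ once |y + 3| < ϵ/8.
Take δ = min(2, ϵ/8). If 0 < |y + 3| < δ then both bounds hold and |y^2 − 9| ≤ 8|y + 3| < 8·(ϵ/8) = ϵ.

δ = min(2, ϵ/8)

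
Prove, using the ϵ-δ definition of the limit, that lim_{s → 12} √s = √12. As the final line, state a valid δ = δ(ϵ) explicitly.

Fix ϵ > 0. We want δ > 0 such that 0 < |s − 12| < δ implies |√s − √12| < ϵ.
Rationalise: √s − √12 = (s − 12)/(√s + √12), so |√s − √12| = |s − 12|/(√s + √12).
Restrict δ ≤ 12 so that |s − 12| < 12 forces s > 0, and then √s + √12 > √12.
Hence |√s − √12| < |s − 12|/√12, which is < ϵ once |s − 12| < √12·ϵ.
Take δ = min(12, √12·ϵ). If 0 < |s − 12| < δ then s > 0 and |√s − √12| < |s − 12|/√12 < ϵ.

δ = min(12, √12·ϵ)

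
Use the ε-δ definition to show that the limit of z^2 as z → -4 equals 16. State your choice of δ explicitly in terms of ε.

Let ε > 0. We seek δ > 0 with 0 < |z + 4| < δ ⇒ |z^2 − 16| < ε.
Factor: z^2 − 16 = (z + 4)(z - 4), so |z^2 − 16| = |z + 4|·|z - 4|.
Impose δ ≤ 1 so that |z| < 5; then |z - 4| ≤ 9.
Hence |z^2 − 16| ≤ 9|z + 4|, which is < ε once |z + 4| < ε/9.
Take δ = min(1, ε/9). If 0 < |z + 4| < δ then both bounds hold and |z^2 − 16| ≤ 9|z + 4| < 9·(ε/9) = ε.

δ = min(1, ε/9)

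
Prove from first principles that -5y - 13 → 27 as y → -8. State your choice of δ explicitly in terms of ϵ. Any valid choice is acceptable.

δ = ϵ/5

Fix ϵ > 0. We need δ > 0 so that 0 < |y + 8| < δ implies |(-5y - 13) − 27| < ϵ.
|(-5y - 13) − 27| = |-5y - 40| = 5|y + 8|.
So 5|y + 8| < ϵ exactly when |y + 8| < ϵ/5.
Choosing δ = ϵ/5 gives |(-5y - 13) − 27| = 5|y + 8| < ϵ whenever |y + 8| < δ.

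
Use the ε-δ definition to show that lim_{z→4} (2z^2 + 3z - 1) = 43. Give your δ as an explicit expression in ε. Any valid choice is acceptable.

Let ε > 0. We want δ > 0 such that 0 < |z − 4| < δ implies |(2z^2 + 3z - 1) − 43| < ε.
(2z^2 + 3z - 1) − 43 = 2z^2 + 3z - 44 = (z − 4)(2z + 11).
So |(2z^2 + 3z - 1) − 43| = |z − 4|·|2z + 11|.
Require δ ≤ 2. Then |z − 4| < 2 gives |z| < 6, and by the triangle inequality |2z + 11| ≤ 2·6 + 11 = 23.
Hence |(2z^2 + 3z - 1) − 43| ≤ 23|z − 4| < ε provided |z − 4| < ε/23.
Take δ = min(2, ε/23). Then 0 < |z − 4| < δ gives both |z − 4| < 2 and |z − 4| < ε/23, so |(2z^2 + 3z - 1) − 43| < ε.

δ = min(2, ε/23)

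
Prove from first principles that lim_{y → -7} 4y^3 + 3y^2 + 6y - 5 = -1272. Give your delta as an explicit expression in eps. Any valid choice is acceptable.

delta = min(1, eps/637)

Let eps > 0 be given. We want delta > 0 such that 0 < |y + 7| < delta implies |(4y^3 + 3y^2 + 6y - 5) + 1272| < eps.
(4y^3 + 3y^2 + 6y - 5) + 1272 = 4y^3 + 3y^2 + 6y + 1267 = (y + 7)(4y^2 - 25y + 181).
So |(4y^3 + 3y^2 + 6y - 5) + 1272| = |y + 7|·|4y^2 - 25y + 181|.
Assume first that |y + 7| < 1, so |y| < 8. Then |4y^2 - 25y + 181| ≤ 4·8^2 + 25·8 + 181 = 637.
Hence |(4y^3 + 3y^2 + 6y - 5) + 1272| ≤ 637|y + 7| < eps provided |y + 7| < eps/637.
Choosing delta = min(1, eps/637) ensures both conditions, hence |(4y^3 + 3y^2 + 6y - 5) + 1272| < eps.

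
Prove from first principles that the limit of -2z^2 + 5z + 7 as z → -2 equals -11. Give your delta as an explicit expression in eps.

delta = min(1, eps/15)

Suppose eps > 0. We want delta > 0 such that 0 < |z + 2| < delta implies |(-2z^2 + 5z + 7) + 11| < eps.
(-2z^2 + 5z + 7) + 11 = -2z^2 + 5z + 18 = (z + 2)(-2z + 9).
So |(-2z^2 + 5z + 7) + 11| = |z + 2|·|-2z + 9|.
Require delta ≤ 1. Then |z + 2| < 1 gives |z| < 3, and by the triangle inequality |-2z + 9| ≤ 2·3 + 9 = 15.
Hence |(-2z^2 + 5z + 7) + 11| ≤ 15|z + 2| < eps provided |z + 2| < eps/15.
Take delta = min(1, eps/15). Then 0 < |z + 2| < delta gives both |z + 2| < 1 and |z + 2| < eps/15, so |(-2z^2 + 5z + 7) + 11| < eps.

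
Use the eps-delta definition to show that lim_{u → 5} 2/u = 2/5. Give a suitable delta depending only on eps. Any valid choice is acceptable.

delta = min(5/2, (25/4)eps)

Suppose eps > 0. We seek delta > 0 such that 0 < |u − 5| < delta implies |2/u − (2/5)| < eps.
|2/u − (2/5)| = 2·|5 − u|/(5·|u|) = 2|u − 5|/(5|u|).
Require delta ≤ 5/2 so that |u| > 5 − 5/2 = 5/2, hence 5|u| > 25/2.
Then |2/u − (2/5)| < 2|u − 5|/(25/2), which is < eps when |u − 5| < (25/4)eps.
Take delta = min(5/2, (25/4)eps). Then 0 < |u − 5| < delta gives both |u − 5| < 5/2 and |u − 5| < (25/4)eps, so |2/u − (2/5)| < eps.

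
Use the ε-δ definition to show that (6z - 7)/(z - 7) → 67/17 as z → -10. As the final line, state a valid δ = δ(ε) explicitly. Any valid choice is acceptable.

δ = min(17/2, (289/70)ε)

Let ε > 0 be given. We want δ > 0 with 0 < |z + 10| < δ ⇒ |(6z - 7)/(z - 7) − (67/17)| < ε.
Combining over a common denominator, (6z - 7)/(z - 7) − (67/17) = [(6z - 7)·(-17) − (-67)·(z - 7)] / [(-17)·(z - 7)] = -35(z + 10) / ((-17)(z - 7)).
So |(6z - 7)/(z - 7) − (67/17)| = 35|z + 10| / (17·|z − 7|).
Require δ ≤ 17/2, so |z − 7| ≥ |-17| − |z + 10| > 17 − 17/2 = 17/2.
Hence |(6z - 7)/(z - 7) − (67/17)| < 35|z + 10|/(17·(17/2)) = (70/289)|z + 10|, which is < ε once |z + 10| < (289/70)ε.
Take δ = min(17/2, (289/70)ε). Then 0 < |z + 10| < δ forces both bounds, so |(6z - 7)/(z - 7) − (67/17)| < ε.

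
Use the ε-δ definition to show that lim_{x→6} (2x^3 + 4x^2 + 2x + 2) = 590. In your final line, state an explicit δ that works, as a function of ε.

δ = min(1, ε/308)

Suppose ε > 0. We want δ > 0 such that 0 < |x − 6| < δ implies |(2x^3 + 4x^2 + 2x + 2) − 590| < ε.
(2x^3 + 4x^2 + 2x + 2) − 590 = 2x^3 + 4x^2 + 2x - 588 = (x − 6)(2x^2 + 16x + 98).
So |(2x^3 + 4x^2 + 2x + 2) − 590| = |x − 6|·|2x^2 + 16x + 98|.
Assume first that |x − 6| < 1, so |x| < 7. Then |2x^2 + 16x + 98| ≤ 2·7^2 + 16·7 + 98 = 308.
Hence |(2x^3 + 4x^2 + 2x + 2) − 590| ≤ 308|x − 6| < ε provided |x − 6| < ε/308.
Take δ = min(1, ε/308). Then 0 < |x − 6| < δ gives both |x − 6| < 1 and |x − 6| < ε/308, so |(2x^3 + 4x^2 + 2x + 2) − 590| < ε.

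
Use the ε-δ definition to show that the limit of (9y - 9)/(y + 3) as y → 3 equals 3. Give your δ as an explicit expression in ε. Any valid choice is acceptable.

Let ε > 0 be given. We want δ > 0 with 0 < |y − 3| < δ ⇒ |(9y - 9)/(y + 3) − 3| < ε.
Combining over a common denominator, (9y - 9)/(y + 3) − 3 = [(9y - 9)·6 − 18·(y + 3)] / [6·(y + 3)] = 36(y − 3) / (6(y + 3)).
So |(9y - 9)/(y + 3) − 3| = 36|y − 3| / (6·|y + 3|).
Require δ ≤ 3, so |y + 3| ≥ |6| − |y − 3| > 6 − 3 = 3.
Hence |(9y - 9)/(y + 3) − 3| < 36|y − 3|/(6·3) = 2|y − 3|, which is < ε once |y − 3| < (1/2)ε.
Take δ = min(3, (1/2)ε). Then 0 < |y − 3| < δ forces both bounds, so |(9y - 9)/(y + 3) − 3| < ε.

δ = min(3, (1/2)ε)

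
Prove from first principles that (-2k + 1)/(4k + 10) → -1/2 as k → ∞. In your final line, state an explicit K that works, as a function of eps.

Let eps > 0. For k ≥ 1, |(-2k + 1)/(4k + 10) + 1/2| = |24|/(4(4k + 10)) = 24/(4(4k + 10)).
Since 4k + 10 ≥ 4k for k ≥ 1, this is ≤ 24/(4·4k) = (3/2)/k.
So |(-2k + 1)/(4k + 10) + 1/2| < eps whenever k > (3/2)/eps.
Take K = (3/2)/eps. If k > K then |(-2k + 1)/(4k + 10) + 1/2| ≤ (3/2)/k < eps.

K = (3/2)/eps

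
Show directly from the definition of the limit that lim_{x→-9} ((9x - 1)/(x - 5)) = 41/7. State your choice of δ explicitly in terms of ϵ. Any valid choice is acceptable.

Fix ϵ > 0. We want δ > 0 with 0 < |x + 9| < δ ⇒ |(9x - 1)/(x - 5) − (41/7)| < ϵ.
Combining over a common denominator, (9x - 1)/(x - 5) − (41/7) = [(9x - 1)·(-14) − (-82)·(x - 5)] / [(-14)·(x - 5)] = -44(x + 9) / ((-14)(x - 5)).
So |(9x - 1)/(x - 5) − (41/7)| = 44|x + 9| / (14·|x − 5|).
Restrict δ ≤ 7. Then |x + 9| < 7 gives |x − 5| = |(x + 9) + (-14)| ≥ 14 − 7 = 7.
Hence |(9x - 1)/(x - 5) − (41/7)| < 44|x + 9|/(14·7) = (22/49)|x + 9|, which is < ϵ once |x + 9| < (49/22)ϵ.
Take δ = min(7, (49/22)ϵ). Then 0 < |x + 9| < δ forces both bounds, so |(9x - 1)/(x - 5) − (41/7)| < ϵ.

δ = min(7, (49/22)ϵ)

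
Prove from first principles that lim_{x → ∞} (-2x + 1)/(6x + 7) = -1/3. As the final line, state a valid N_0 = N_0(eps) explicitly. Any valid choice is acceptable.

N_0 = (5/9)/eps

Suppose eps > 0. We seek N_0 > 0 such that x > N_0 implies |(-2x + 1)/(6x + 7) + 1/3| < eps.
(-2x + 1)/(6x + 7) + 1/3 = (6(-2x + 1) − (-2)(6x + 7)) / (6(6x + 7)) = 20/(6(6x + 7)).
For x > 0 we have 6x + 7 > 6x, so |(-2x + 1)/(6x + 7) + 1/3| = 20/(6(6x + 7)) < 20/(6·6x) = (5/9)/x.
Thus |(-2x + 1)/(6x + 7) + 1/3| < eps whenever x > (5/9)/eps.
Take N_0 = (5/9)/eps. If x > N_0 then |(-2x + 1)/(6x + 7) + 1/3| < (5/9)/x < eps.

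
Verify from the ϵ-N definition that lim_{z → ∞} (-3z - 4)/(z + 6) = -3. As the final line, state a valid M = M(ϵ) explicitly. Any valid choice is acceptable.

Let ϵ > 0. We seek M > 0 such that z > M implies |(-3z - 4)/(z + 6) + 3| < ϵ.
(-3z - 4)/(z + 6) + 3 = ((-3z - 4) − (-3)(z + 6)) / ((z + 6)) = 14/((z + 6)).
For z > 0 we have z + 6 > z, so |(-3z - 4)/(z + 6) + 3| = 14/((z + 6)) < 14/(z) = 14/z.
Thus |(-3z - 4)/(z + 6) + 3| < ϵ whenever z > 14/ϵ.
Take M = 14/ϵ. If z > M then |(-3z - 4)/(z + 6) + 3| < 14/z < ϵ.

M = 14/ϵ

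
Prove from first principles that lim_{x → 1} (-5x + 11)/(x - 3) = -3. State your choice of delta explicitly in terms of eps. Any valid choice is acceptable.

Suppose eps > 0. We want delta > 0 with 0 < |x − 1| < delta ⇒ |(-5x + 11)/(x - 3) + 3| < eps.
Combining over a common denominator, (-5x + 11)/(x - 3) + 3 = [(-5x + 11)·(-2) − 6·(x - 3)] / [(-2)·(x - 3)] = 4(x − 1) / ((-2)(x - 3)).
So |(-5x + 11)/(x - 3) + 3| = 4|x − 1| / (2·|x − 3|).
Restrict delta ≤ 1. Then |x − 1| < 1 gives |x − 3| = |(x − 1) + (-2)| ≥ 2 − 1 = 1.
Hence |(-5x + 11)/(x - 3) + 3| < 4|x − 1|/(2·1) = 2|x − 1|, which is < eps once |x − 1| < (1/2)eps.
Take delta = min(1, (1/2)eps). Then 0 < |x − 1| < delta forces both bounds, so |(-5x + 11)/(x - 3) + 3| < eps.

delta = min(1, (1/2)eps)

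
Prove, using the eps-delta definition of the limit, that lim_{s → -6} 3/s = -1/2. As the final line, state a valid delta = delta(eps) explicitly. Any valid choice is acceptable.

Suppose eps > 0. We seek delta > 0 such that 0 < |s + 6| < delta implies |3/s + 1/2| < eps.
|3/s + 1/2| = 3·|-6 − s|/(6·|s|) = 3|s + 6|/(6|s|).
Require delta ≤ 3 so that |s| > 6 − 3 = 3, hence 6|s| > 18.
Then |3/s + 1/2| < 3|s + 6|/18, which is < eps when |s + 6| < 6eps.
Take delta = min(3, 6eps). Then 0 < |s + 6| < delta gives both |s + 6| < 3 and |s + 6| < 6eps, so |3/s + 1/2| < eps.

delta = min(3, 6eps)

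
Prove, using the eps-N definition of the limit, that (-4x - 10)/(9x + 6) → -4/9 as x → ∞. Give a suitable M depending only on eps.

M = (22/27)/eps

Let eps > 0 be given. We seek M > 0 such that x > M implies |(-4x - 10)/(9x + 6) + 4/9| < eps.
(-4x - 10)/(9x + 6) + 4/9 = (9(-4x - 10) − (-4)(9x + 6)) / (9(9x + 6)) = -66/(9(9x + 6)).
For x > 0 we have 9x + 6 > 9x, so |(-4x - 10)/(9x + 6) + 4/9| = 66/(9(9x + 6)) < 66/(9·9x) = (22/27)/x.
Thus |(-4x - 10)/(9x + 6) + 4/9| < eps whenever x > (22/27)/eps.
Take M = (22/27)/eps. If x > M then |(-4x - 10)/(9x + 6) + 4/9| < (22/27)/x < eps.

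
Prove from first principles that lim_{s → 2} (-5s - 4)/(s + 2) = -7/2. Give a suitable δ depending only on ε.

Fix ε > 0. We want δ > 0 with 0 < |s − 2| < δ ⇒ |(-5s - 4)/(s + 2) + 7/2| < ε.
Combining over a common denominator, (-5s - 4)/(s + 2) + 7/2 = [(-5s - 4)·4 − (-14)·(s + 2)] / [4·(s + 2)] = -6(s − 2) / (4(s + 2)).
So |(-5s - 4)/(s + 2) + 7/2| = 6|s − 2| / (4·|s + 2|).
Require δ ≤ 2, so |s + 2| ≥ |4| − |s − 2| > 4 − 2 = 2.
Hence |(-5s - 4)/(s + 2) + 7/2| < 6|s − 2|/(4·2) = (3/4)|s − 2|, which is < ε once |s − 2| < (4/3)ε.
Take δ = min(2, (4/3)ε). Then 0 < |s − 2| < δ forces both bounds, so |(-5s - 4)/(s + 2) + 7/2| < ε.

δ = min(2, (4/3)ε)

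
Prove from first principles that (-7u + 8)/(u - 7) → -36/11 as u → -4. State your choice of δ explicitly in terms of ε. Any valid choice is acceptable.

δ = min(11/2, (121/82)ε)

Fix ε > 0. We want δ > 0 with 0 < |u + 4| < δ ⇒ |(-7u + 8)/(u - 7) + 36/11| < ε.
Combining over a common denominator, (-7u + 8)/(u - 7) + 36/11 = [(-7u + 8)·(-11) − 36·(u - 7)] / [(-11)·(u - 7)] = 41(u + 4) / ((-11)(u - 7)).
So |(-7u + 8)/(u - 7) + 36/11| = 41|u + 4| / (11·|u − 7|).
Restrict δ ≤ 11/2. Then |u + 4| < 11/2 gives |u − 7| = |(u + 4) + (-11)| ≥ 11 − 11/2 = 11/2.
Hence |(-7u + 8)/(u - 7) + 36/11| < 41|u + 4|/(11·(11/2)) = (82/121)|u + 4|, which is < ε once |u + 4| < (121/82)ε.
Take δ = min(11/2, (121/82)ε). Then 0 < |u + 4| < δ forces both bounds, so |(-7u + 8)/(u - 7) + 36/11| < ε.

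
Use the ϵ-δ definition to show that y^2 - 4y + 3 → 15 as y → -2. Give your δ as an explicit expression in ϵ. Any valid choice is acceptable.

δ = min(2, ϵ/10)

Let ϵ > 0. We want δ > 0 such that 0 < |y + 2| < δ implies |(y^2 - 4y + 3) − 15| < ϵ.
(y^2 - 4y + 3) − 15 = y^2 - 4y - 12 = (y + 2)(y - 6).
So |(y^2 - 4y + 3) − 15| = |y + 2|·|y - 6|.
Assume first that |y + 2| < 2, so |y| < 4. Then |y - 6| ≤ 4 + 6 = 10.
Hence |(y^2 - 4y + 3) − 15| ≤ 10|y + 2| < ϵ provided |y + 2| < ϵ/10.
Choosing δ = min(2, ϵ/10) ensures both conditions, hence |(y^2 - 4y + 3) − 15| < ϵ.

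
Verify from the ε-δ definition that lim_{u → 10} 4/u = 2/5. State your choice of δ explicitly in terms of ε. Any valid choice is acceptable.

δ = min(5, (25/2)ε)

Suppose ε > 0. We seek δ > 0 such that 0 < |u − 10| < δ implies |4/u − (2/5)| < ε.
|4/u − (2/5)| = 4·|10 − u|/(10·|u|) = 4|u − 10|/(10|u|).
Require δ ≤ 5 so that |u| > 10 − 5 = 5, hence 10|u| > 50.
Then |4/u − (2/5)| < 4|u − 10|/50, which is < ε when |u − 10| < (25/2)ε.
Take δ = min(5, (25/2)ε). Then 0 < |u − 10| < δ gives both |u − 10| < 5 and |u − 10| < (25/2)ε, so |4/u − (2/5)| < ε.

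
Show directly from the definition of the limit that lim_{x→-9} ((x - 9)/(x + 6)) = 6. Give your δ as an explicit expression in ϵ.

δ = min(3/2, (3/10)ϵ)

Let ϵ > 0. We want δ > 0 with 0 < |x + 9| < δ ⇒ |(x - 9)/(x + 6) − 6| < ϵ.
Combining over a common denominator, (x - 9)/(x + 6) − 6 = [(x - 9)·(-3) − (-18)·(x + 6)] / [(-3)·(x + 6)] = 15(x + 9) / ((-3)(x + 6)).
So |(x - 9)/(x + 6) − 6| = 15|x + 9| / (3·|x + 6|).
Require δ ≤ 3/2, so |x + 6| ≥ |-3| − |x + 9| > 3 − 3/2 = 3/2.
Hence |(x - 9)/(x + 6) − 6| < 15|x + 9|/(3·(3/2)) = (10/3)|x + 9|, which is < ϵ once |x + 9| < (3/10)ϵ.
Take δ = min(3/2, (3/10)ϵ). Then 0 < |x + 9| < δ forces both bounds, so |(x - 9)/(x + 6) − 6| < ϵ.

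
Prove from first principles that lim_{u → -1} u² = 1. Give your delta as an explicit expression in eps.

Let eps > 0 be given. We seek delta > 0 with 0 < |u + 1| < delta ⇒ |u² − 1| < eps.
Factor: u² − 1 = (u + 1)(u - 1), so |u² − 1| = |u + 1|·|u - 1|.
Impose delta ≤ 1 so that |u| < 2; then |u - 1| ≤ 3.
Hence |u² − 1| ≤ 3|u + 1|, which is < eps once |u + 1| < eps/3.
Take delta = min(1, eps/3). If 0 < |u + 1| < delta then both bounds hold and |u² − 1| ≤ 3|u + 1| < 3·(eps/3) = eps.

delta = min(1, eps/3)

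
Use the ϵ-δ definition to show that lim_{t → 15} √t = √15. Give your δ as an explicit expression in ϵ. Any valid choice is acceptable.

Fix ϵ > 0. We want δ > 0 such that 0 < |t − 15| < δ implies |√t − √15| < ϵ.
Multiplying by the conjugate, |√t − √15| = |t − 15|/(√t + √15).
Restrict δ ≤ 15 so that |t − 15| < 15 forces t > 0, and then √t + √15 > √15.
Hence |√t − √15| < |t − 15|/√15, which is < ϵ once |t − 15| < √15·ϵ.
Take δ = min(15, √15·ϵ). If 0 < |t − 15| < δ then t > 0 and |√t − √15| < |t − 15|/√15 < ϵ.

δ = min(15, √15·ϵ)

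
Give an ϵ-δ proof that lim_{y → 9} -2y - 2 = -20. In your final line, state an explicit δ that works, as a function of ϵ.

δ = ϵ/2

Let ϵ > 0 be given. We need δ > 0 so that 0 < |y − 9| < δ implies |(-2y - 2) + 20| < ϵ.
Since (-2y - 2) + 20 = -2(y − 9), we have |(-2y - 2) + 20| = 2|y − 9|.
So 2|y − 9| < ϵ exactly when |y − 9| < ϵ/2.
Take δ = ϵ/2. If 0 < |y − 9| < δ then |(-2y - 2) + 20| = 2|y − 9| < 2·(ϵ/2) = ϵ.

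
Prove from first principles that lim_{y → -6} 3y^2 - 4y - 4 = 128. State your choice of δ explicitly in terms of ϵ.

δ = min(1, ϵ/43)

Fix ϵ > 0. We want δ > 0 such that 0 < |y + 6| < δ implies |(3y^2 - 4y - 4) − 128| < ϵ.
(3y^2 - 4y - 4) − 128 = 3y^2 - 4y - 132 = (y + 6)(3y - 22).
So |(3y^2 - 4y - 4) − 128| = |y + 6|·|3y - 22|.
Assume first that |y + 6| < 1, so |y| < 7. Then |3y - 22| ≤ 3·7 + 22 = 43.
Hence |(3y^2 - 4y - 4) − 128| ≤ 43|y + 6| < ϵ provided |y + 6| < ϵ/43.
Take δ = min(1, ϵ/43). Then 0 < |y + 6| < δ gives both |y + 6| < 1 and |y + 6| < ϵ/43, so |(3y^2 - 4y - 4) − 128| < ϵ.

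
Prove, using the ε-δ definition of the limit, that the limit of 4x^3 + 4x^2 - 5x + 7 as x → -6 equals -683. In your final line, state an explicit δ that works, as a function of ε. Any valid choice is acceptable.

δ = min(1, ε/451)

Let ε > 0 be given. We want δ > 0 such that 0 < |x + 6| < δ implies |(4x^3 + 4x^2 - 5x + 7) + 683| < ε.
(4x^3 + 4x^2 - 5x + 7) + 683 = 4x^3 + 4x^2 - 5x + 690 = (x + 6)(4x^2 - 20x + 115).
So |(4x^3 + 4x^2 - 5x + 7) + 683| = |x + 6|·|4x^2 - 20x + 115|.
Assume first that |x + 6| < 1, so |x| < 7. Then |4x^2 - 20x + 115| ≤ 4·7^2 + 20·7 + 115 = 451.
Hence |(4x^3 + 4x^2 - 5x + 7) + 683| ≤ 451|x + 6| < ε provided |x + 6| < ε/451.
Take δ = min(1, ε/451). Then 0 < |x + 6| < δ gives both |x + 6| < 1 and |x + 6| < ε/451, so |(4x^3 + 4x^2 - 5x + 7) + 683| < ε.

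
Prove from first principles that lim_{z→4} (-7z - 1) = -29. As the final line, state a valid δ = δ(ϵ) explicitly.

Suppose ϵ > 0. We need δ > 0 so that 0 < |z − 4| < δ implies |(-7z - 1) + 29| < ϵ.
Since (-7z - 1) + 29 = -7(z − 4), we have |(-7z - 1) + 29| = 7|z − 4|.
So 7|z − 4| < ϵ exactly when |z − 4| < ϵ/7.
Take δ = ϵ/7. If 0 < |z − 4| < δ then |(-7z - 1) + 29| = 7|z − 4| < 7·(ϵ/7) = ϵ.

δ = ϵ/7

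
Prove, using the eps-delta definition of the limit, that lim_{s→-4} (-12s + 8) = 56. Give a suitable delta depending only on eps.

delta = eps/12

Fix eps > 0. We need delta > 0 so that 0 < |s + 4| < delta implies |(-12s + 8) − 56| < eps.
Since (-12s + 8) − 56 = -12(s + 4), we have |(-12s + 8) − 56| = 12|s + 4|.
Thus it suffices that |s + 4| < eps/12.
Take delta = eps/12. If 0 < |s + 4| < delta then |(-12s + 8) − 56| = 12|s + 4| < 12·(eps/12) = eps.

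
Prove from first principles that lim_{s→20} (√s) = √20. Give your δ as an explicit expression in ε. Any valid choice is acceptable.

Let ε > 0 be given. We want δ > 0 such that 0 < |s − 20| < δ implies |√s − √20| < ε.
Rationalise: √s − √20 = (s − 20)/(√s + √20), so |√s − √20| = |s − 20|/(√s + √20).
Restrict δ ≤ 20 so that |s − 20| < 20 forces s > 0, and then √s + √20 > √20.
Hence |√s − √20| < |s − 20|/√20, which is < ε once |s − 20| < √20·ε.
Take δ = min(20, √20·ε). If 0 < |s − 20| < δ then s > 0 and |√s − √20| < |s − 20|/√20 < ε.

δ = min(20, √20·ε)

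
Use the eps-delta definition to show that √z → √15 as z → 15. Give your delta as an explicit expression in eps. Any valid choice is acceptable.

Fix eps > 0. We want delta > 0 such that 0 < |z − 15| < delta implies |√z − √15| < eps.
Rationalise: √z − √15 = (z − 15)/(√z + √15), so |√z − √15| = |z − 15|/(√z + √15).
Restrict delta ≤ 15 so that |z − 15| < 15 forces z > 0, and then √z + √15 > √15.
Hence |√z − √15| < |z − 15|/√15, which is < eps once |z − 15| < √15·eps.
Take delta = min(15, √15·eps). If 0 < |z − 15| < delta then z > 0 and |√z − √15| < |z − 15|/√15 < eps.

delta = min(15, √15·eps)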